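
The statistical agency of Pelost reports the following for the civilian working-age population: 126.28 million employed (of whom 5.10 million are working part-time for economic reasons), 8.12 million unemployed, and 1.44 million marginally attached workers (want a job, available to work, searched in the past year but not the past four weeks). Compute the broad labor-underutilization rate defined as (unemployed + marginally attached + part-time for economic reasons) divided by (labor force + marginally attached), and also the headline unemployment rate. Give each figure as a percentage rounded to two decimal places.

Labor force = 126.28 + 8.12 = 134.40 million.
Numerator = 8.12 + 1.44 + 5.10 = 14.66 million.
Denominator = 134.40 + 1.44 = 135.84 million.
Broad rate = 14.66 / 135.84 = 10.79%.
Headline unemployment rate = 8.12 / 134.40 = 6.04%.

Broad underutilization rate ≈ 10.79%; headline unemployment rate ≈ 6.04%.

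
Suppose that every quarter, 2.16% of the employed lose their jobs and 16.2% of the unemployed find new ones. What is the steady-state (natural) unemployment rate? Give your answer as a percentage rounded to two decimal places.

At steady state the flows balance: s·E = f·U, so U/(E+U) = s/(s+f).
u* = 2.16 / (2.16 + 16.2) = 2.16 / 18.36 = 11.76%.

Steady-state unemployment rate ≈ 11.76%.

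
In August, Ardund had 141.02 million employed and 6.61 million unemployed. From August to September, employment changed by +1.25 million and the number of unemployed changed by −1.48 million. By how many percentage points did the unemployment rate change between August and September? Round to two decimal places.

August: labor force = 141.02 + 6.61 = 147.63; u = 6.61/147.63 = 4.48%.
September: labor force = 142.27 + 5.13 = 147.40; u = 5.13/147.40 = 3.48%.
Change = 3.48% − 4.48% = −1.00 pp.

The unemployment rate changed by −1.00 percentage points.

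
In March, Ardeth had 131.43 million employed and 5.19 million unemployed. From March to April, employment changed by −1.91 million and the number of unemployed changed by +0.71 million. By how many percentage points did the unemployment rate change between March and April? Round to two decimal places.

March: labor force = 131.43 + 5.19 = 136.62; u = 5.19/136.62 = 3.80%.
April: labor force = 129.52 + 5.90 = 135.42; u = 5.90/135.42 = 4.36%.
Change = 4.36% − 3.80% = +0.56 pp.

The unemployment rate changed by +0.56 percentage points.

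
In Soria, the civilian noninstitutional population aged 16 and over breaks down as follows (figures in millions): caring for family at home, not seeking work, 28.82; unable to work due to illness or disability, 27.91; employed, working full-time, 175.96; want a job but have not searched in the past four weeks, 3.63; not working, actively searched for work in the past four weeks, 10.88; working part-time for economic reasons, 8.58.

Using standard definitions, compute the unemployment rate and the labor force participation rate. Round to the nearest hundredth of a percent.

Unemployment rate ≈ 5.57%; labor force participation rate ≈ 76.40%.

Employed = 175.96 + 8.58 = 184.54 million (anyone who worked, including part-time for economic reasons, counts as employed).
Unemployed = 10.88 million.
Labor force = 184.54 + 10.88 = 195.42 million.
Not in labor force = 28.82 + 27.91 + 3.63 = 60.36 million (those not working and not actively searching are outside the labor force — including those who want a job but have given up searching).
Civilian working-age population = 195.42 + 60.36 = 255.78 million.
Unemployment rate = 10.88 / 195.42 = 5.57%.
Labor force participation rate = 195.42 / 255.78 = 76.40%.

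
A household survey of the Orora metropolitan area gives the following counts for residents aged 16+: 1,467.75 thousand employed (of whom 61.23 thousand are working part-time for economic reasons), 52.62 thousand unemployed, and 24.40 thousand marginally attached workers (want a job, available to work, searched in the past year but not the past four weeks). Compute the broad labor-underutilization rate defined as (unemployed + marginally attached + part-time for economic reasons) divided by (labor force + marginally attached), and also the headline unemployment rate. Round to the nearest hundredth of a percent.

Labor force = 1,467.75 + 52.62 = 1,520.37 thousand.
Numerator = 52.62 + 24.40 + 61.23 = 138.25 thousand.
Denominator = 1,520.37 + 24.40 = 1,544.77 thousand.
Broad rate = 138.25 / 1,544.77 = 8.95%.
Headline unemployment rate = 52.62 / 1,520.37 = 3.46%.

Broad underutilization rate ≈ 8.95%; headline unemployment rate ≈ 3.46%.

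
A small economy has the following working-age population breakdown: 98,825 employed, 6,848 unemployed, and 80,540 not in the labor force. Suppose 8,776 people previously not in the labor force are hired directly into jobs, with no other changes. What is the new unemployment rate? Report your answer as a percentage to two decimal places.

Initially, labor force = 98,825 + 6,848 = 105,673, so u = 6,848/105,673 = 6.48%.
After the change, employed and labor force both rise by 8,776; unemployed unchanged → E = 107,601, U = 6,848, labor force = 114,449.
New unemployment rate = 6,848 / 114,449 = 5.98%.

New unemployment rate ≈ 5.98%.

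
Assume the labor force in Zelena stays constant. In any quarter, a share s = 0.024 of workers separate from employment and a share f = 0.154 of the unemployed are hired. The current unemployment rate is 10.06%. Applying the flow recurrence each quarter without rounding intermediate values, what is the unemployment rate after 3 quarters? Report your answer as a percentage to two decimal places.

Unemployment rate after three quarters ≈ 11.58%.

With a fixed labor force, u_{t+1} = u_t + s·(1−u_t) − f·u_t = u_t·(1−s−f) + s.
Here 1−s−f = 0.822 and s = 0.024.
u_1 = 0.100600 × 0.822 + 0.024 = 0.106693.
u_2 = 0.106693 × 0.822 + 0.024 = 0.111702.
u_3 = 0.111702 × 0.822 + 0.024 = 0.115819.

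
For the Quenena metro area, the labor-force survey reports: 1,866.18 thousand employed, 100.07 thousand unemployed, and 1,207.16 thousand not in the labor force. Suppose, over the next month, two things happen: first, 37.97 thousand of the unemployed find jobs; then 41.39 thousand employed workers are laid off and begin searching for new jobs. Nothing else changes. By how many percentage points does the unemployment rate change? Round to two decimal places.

Initially, labor force = 1,866.18 + 100.07 = 1,966.25 thousand, so u = 100.07/1,966.25 = 5.09%.
After the first change, unemployed falls and employed rises by 37.97; labor force unchanged → E = 1,904.15, U = 62.10, labor force = 1,966.25 thousand.
After the second change, employed falls and unemployed rises by 41.39; labor force unchanged → E = 1,862.76, U = 103.49, labor force = 1,966.25 thousand.
New unemployment rate = 103.49 / 1,966.25 = 5.26%.
Change = 5.26% − 5.09% = +0.17 percentage points.

The unemployment rate changes by +0.17 percentage points.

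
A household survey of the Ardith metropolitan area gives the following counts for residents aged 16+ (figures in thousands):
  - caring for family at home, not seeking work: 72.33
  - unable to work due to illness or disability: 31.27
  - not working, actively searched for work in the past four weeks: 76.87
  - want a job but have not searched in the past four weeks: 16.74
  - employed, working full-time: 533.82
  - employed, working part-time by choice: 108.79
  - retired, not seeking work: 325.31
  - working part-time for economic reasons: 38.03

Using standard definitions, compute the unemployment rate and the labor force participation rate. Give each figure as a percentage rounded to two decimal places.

Employed = 533.82 + 108.79 + 38.03 = 680.64 thousand (anyone who worked, including part-time for economic reasons, counts as employed).
Unemployed = 76.87 thousand.
Labor force = 680.64 + 76.87 = 757.51 thousand.
Not in labor force = 72.33 + 31.27 + 16.74 + 325.31 = 445.65 thousand (those not working and not actively searching are outside the labor force — including those who want a job but have given up searching).
Civilian working-age population = 757.51 + 445.65 = 1,203.16 thousand.
Unemployment rate = 76.87 / 757.51 = 10.15%.
Labor force participation rate = 757.51 / 1,203.16 = 62.96%.

Unemployment rate ≈ 10.15%; labor force participation rate ≈ 62.96%.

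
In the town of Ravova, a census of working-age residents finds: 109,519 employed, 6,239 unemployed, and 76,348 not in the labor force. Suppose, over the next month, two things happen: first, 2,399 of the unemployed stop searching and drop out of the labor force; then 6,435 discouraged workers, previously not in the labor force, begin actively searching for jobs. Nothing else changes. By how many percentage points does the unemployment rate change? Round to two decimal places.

The unemployment rate changes by +3.19 percentage points.

Initially, labor force = 109,519 + 6,239 = 115,758, so u = 6,239/115,758 = 5.39%.
After the first change, unemployed and labor force both fall by 2,399 → E = 109,519, U = 3,840, labor force = 113,359.
After the second change, unemployed and labor force both rise by 6,435 → E = 109,519, U = 10,275, labor force = 119,794.
New unemployment rate = 10,275 / 119,794 = 8.58%.
Change = 8.58% − 5.39% = +3.19 percentage points.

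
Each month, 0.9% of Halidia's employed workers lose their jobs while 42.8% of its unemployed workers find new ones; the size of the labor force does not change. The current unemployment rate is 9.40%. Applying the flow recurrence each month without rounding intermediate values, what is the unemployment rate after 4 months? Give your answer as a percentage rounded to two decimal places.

With a fixed labor force, u_{t+1} = u_t + s·(1−u_t) − f·u_t = u_t·(1−s−f) + s.
Here 1−s−f = 0.563 and s = 0.009.
u_1 = 0.094000 × 0.563 + 0.009 = 0.061922.
u_2 = 0.061922 × 0.563 + 0.009 = 0.043862.
u_3 = 0.043862 × 0.563 + 0.009 = 0.033694.
u_4 = 0.033694 × 0.563 + 0.009 = 0.027970.

Unemployment rate after four months ≈ 2.80%.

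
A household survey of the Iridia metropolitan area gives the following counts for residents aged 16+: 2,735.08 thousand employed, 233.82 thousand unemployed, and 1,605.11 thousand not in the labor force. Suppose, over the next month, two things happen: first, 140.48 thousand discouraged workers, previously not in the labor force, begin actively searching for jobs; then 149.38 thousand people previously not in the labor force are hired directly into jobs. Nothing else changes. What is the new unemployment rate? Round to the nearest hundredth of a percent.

Initially, labor force = 2,735.08 + 233.82 = 2,968.90 thousand, so u = 233.82/2,968.90 = 7.88%.
After the first change, unemployed and labor force both rise by 140.48 → E = 2,735.08, U = 374.30, labor force = 3,109.38 thousand.
After the second change, employed and labor force both rise by 149.38; unemployed unchanged → E = 2,884.46, U = 374.30, labor force = 3,258.76 thousand.
New unemployment rate = 374.30 / 3,258.76 = 11.49%.

New unemployment rate ≈ 11.49%.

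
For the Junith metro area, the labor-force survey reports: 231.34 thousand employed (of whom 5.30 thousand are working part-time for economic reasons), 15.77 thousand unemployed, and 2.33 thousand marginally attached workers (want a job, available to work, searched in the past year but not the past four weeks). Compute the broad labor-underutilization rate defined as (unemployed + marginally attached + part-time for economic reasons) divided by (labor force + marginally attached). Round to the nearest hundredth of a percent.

Broad underutilization rate ≈ 9.38%.

Labor force = 231.34 + 15.77 = 247.11 thousand.
Numerator = 15.77 + 2.33 + 5.30 = 23.40 thousand.
Denominator = 247.11 + 2.33 = 249.44 thousand.
Broad rate = 23.40 / 249.44 = 9.38%.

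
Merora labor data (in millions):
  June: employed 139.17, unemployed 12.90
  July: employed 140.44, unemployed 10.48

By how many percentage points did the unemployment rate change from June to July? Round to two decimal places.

June: labor force = 139.17 + 12.90 = 152.07; u = 12.90/152.07 = 8.48%.
July: labor force = 140.44 + 10.48 = 150.92; u = 10.48/150.92 = 6.94%.
Change = 6.94% − 8.48% = −1.54 pp.

The unemployment rate changed by −1.54 percentage points.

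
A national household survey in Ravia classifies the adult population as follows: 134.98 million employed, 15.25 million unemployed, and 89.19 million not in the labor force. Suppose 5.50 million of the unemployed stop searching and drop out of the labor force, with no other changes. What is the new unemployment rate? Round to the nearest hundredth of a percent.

New unemployment rate ≈ 6.74%.

Initially, labor force = 134.98 + 15.25 = 150.23 million, so u = 15.25/150.23 = 10.15%.
After the change, unemployed and labor force both fall by 5.50 → E = 134.98, U = 9.75, labor force = 144.73 million.
New unemployment rate = 9.75 / 144.73 = 6.74%.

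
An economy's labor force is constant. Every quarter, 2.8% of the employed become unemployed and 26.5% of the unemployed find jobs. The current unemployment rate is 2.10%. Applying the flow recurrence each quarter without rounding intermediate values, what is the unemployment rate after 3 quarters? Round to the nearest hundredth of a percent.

With a fixed labor force, u_{t+1} = u_t + s·(1−u_t) − f·u_t = u_t·(1−s−f) + s.
Here 1−s−f = 0.707 and s = 0.028.
u_1 = 0.021000 × 0.707 + 0.028 = 0.042847.
u_2 = 0.042847 × 0.707 + 0.028 = 0.058293.
u_3 = 0.058293 × 0.707 + 0.028 = 0.069213.

Unemployment rate after three quarters ≈ 6.92%.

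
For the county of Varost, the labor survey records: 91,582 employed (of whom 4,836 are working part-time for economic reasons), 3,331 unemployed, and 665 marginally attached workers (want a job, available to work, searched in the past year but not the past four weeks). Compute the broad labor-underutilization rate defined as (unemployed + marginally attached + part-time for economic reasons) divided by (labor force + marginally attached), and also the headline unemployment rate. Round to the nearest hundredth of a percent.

Broad underutilization rate ≈ 9.24%; headline unemployment rate ≈ 3.51%.

Labor force = 91,582 + 3,331 = 94,913.
Numerator = 3,331 + 665 + 4,836 = 8,832.
Denominator = 94,913 + 665 = 95,578.
Broad rate = 8,832 / 95,578 = 9.24%.
Headline unemployment rate = 3,331 / 94,913 = 3.51%.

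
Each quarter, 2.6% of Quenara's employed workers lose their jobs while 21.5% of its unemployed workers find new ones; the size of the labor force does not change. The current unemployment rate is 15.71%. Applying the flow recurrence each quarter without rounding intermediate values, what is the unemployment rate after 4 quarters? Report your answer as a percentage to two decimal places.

Unemployment rate after four quarters ≈ 12.42%.

With a fixed labor force, u_{t+1} = u_t + s·(1−u_t) − f·u_t = u_t·(1−s−f) + s.
Here 1−s−f = 0.759 and s = 0.026.
u_1 = 0.157100 × 0.759 + 0.026 = 0.145239.
u_2 = 0.145239 × 0.759 + 0.026 = 0.136236.
u_3 = 0.136236 × 0.759 + 0.026 = 0.129403.
u_4 = 0.129403 × 0.759 + 0.026 = 0.124217.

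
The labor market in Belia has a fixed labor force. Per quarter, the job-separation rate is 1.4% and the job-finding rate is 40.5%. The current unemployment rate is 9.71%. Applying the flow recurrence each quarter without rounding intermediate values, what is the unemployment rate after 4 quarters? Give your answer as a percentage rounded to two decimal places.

With a fixed labor force, u_{t+1} = u_t + s·(1−u_t) − f·u_t = u_t·(1−s−f) + s.
Here 1−s−f = 0.581 and s = 0.014.
u_1 = 0.097100 × 0.581 + 0.014 = 0.070415.
u_2 = 0.070415 × 0.581 + 0.014 = 0.054911.
u_3 = 0.054911 × 0.581 + 0.014 = 0.045903.
u_4 = 0.045903 × 0.581 + 0.014 = 0.040670.

Unemployment rate after four quarters ≈ 4.07%.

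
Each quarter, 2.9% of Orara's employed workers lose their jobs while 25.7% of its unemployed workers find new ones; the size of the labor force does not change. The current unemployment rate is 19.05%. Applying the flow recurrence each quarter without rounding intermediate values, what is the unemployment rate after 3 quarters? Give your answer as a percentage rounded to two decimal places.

With a fixed labor force, u_{t+1} = u_t + s·(1−u_t) − f·u_t = u_t·(1−s−f) + s.
Here 1−s−f = 0.714 and s = 0.029.
u_1 = 0.190500 × 0.714 + 0.029 = 0.165017.
u_2 = 0.165017 × 0.714 + 0.029 = 0.146822.
u_3 = 0.146822 × 0.714 + 0.029 = 0.133831.

Unemployment rate after three quarters ≈ 13.38%.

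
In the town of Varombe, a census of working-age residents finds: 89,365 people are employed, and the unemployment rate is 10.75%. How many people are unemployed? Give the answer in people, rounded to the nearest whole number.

About 10,764 are unemployed.

Let U be the number unemployed. The labor force is E + U, and U/(E+U) = 0.1075.
So U = 0.1075 × 89,365 / (1 − 0.1075) = 9606.74 / 0.8925 ≈ 10,764.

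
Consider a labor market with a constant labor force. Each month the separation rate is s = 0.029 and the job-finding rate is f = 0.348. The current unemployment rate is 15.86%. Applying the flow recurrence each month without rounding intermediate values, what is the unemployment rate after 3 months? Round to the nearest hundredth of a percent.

Unemployment rate after three months ≈ 9.67%.

With a fixed labor force, u_{t+1} = u_t + s·(1−u_t) − f·u_t = u_t·(1−s−f) + s.
Here 1−s−f = 0.623 and s = 0.029.
u_1 = 0.158600 × 0.623 + 0.029 = 0.127808.
u_2 = 0.127808 × 0.623 + 0.029 = 0.108624.
u_3 = 0.108624 × 0.623 + 0.029 = 0.096673.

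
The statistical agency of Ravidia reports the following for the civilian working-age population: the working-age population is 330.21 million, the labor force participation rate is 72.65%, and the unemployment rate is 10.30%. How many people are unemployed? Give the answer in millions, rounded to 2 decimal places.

Labor force = 0.7265 × 330.21 = 239.90 million.
Unemployed = 0.1030 × 239.90 ≈ 24.71 million.

About 24.71 million are unemployed.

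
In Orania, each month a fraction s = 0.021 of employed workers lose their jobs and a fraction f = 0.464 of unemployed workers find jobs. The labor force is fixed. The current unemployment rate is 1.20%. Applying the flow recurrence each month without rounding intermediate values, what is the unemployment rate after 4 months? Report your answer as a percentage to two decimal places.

Unemployment rate after four months ≈ 4.11%.

With a fixed labor force, u_{t+1} = u_t + s·(1−u_t) − f·u_t = u_t·(1−s−f) + s.
Here 1−s−f = 0.515 and s = 0.021.
u_1 = 0.012000 × 0.515 + 0.021 = 0.027180.
u_2 = 0.027180 × 0.515 + 0.021 = 0.034998.
u_3 = 0.034998 × 0.515 + 0.021 = 0.039024.
u_4 = 0.039024 × 0.515 + 0.021 = 0.041097.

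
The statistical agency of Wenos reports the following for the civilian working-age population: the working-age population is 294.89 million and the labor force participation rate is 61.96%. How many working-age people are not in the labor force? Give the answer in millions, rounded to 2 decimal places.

Share not in the labor force = 1 − 0.6196 = 0.3804.
Not in labor force = 0.3804 × 294.89 ≈ 112.18 million.

About 112.18 million are not in the labor force.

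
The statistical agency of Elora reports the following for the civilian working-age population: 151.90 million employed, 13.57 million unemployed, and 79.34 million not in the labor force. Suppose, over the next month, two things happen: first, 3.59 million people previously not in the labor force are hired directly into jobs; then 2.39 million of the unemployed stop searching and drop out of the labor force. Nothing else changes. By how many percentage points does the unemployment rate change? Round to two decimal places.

The unemployment rate changes by −1.49 percentage points.

Initially, labor force = 151.90 + 13.57 = 165.47 million, so u = 13.57/165.47 = 8.20%.
After the first change, employed and labor force both rise by 3.59; unemployed unchanged → E = 155.49, U = 13.57, labor force = 169.06 million.
After the second change, unemployed and labor force both fall by 2.39 → E = 155.49, U = 11.18, labor force = 166.67 million.
New unemployment rate = 11.18 / 166.67 = 6.71%.
Change = 6.71% − 8.20% = −1.49 percentage points.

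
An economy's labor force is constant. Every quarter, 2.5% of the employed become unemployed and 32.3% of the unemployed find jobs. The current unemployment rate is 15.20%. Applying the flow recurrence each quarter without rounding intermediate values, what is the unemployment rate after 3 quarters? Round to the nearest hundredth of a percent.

With a fixed labor force, u_{t+1} = u_t + s·(1−u_t) − f·u_t = u_t·(1−s−f) + s.
Here 1−s−f = 0.652 and s = 0.025.
u_1 = 0.152000 × 0.652 + 0.025 = 0.124104.
u_2 = 0.124104 × 0.652 + 0.025 = 0.105916.
u_3 = 0.105916 × 0.652 + 0.025 = 0.094057.

Unemployment rate after three quarters ≈ 9.41%.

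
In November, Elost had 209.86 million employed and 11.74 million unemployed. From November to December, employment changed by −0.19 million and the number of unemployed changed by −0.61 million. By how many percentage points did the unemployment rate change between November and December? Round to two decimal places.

November: labor force = 209.86 + 11.74 = 221.60; u = 11.74/221.60 = 5.30%.
December: labor force = 209.67 + 11.13 = 220.80; u = 11.13/220.80 = 5.04%.
Change = 5.04% − 5.30% = −0.26 pp.

The unemployment rate changed by −0.26 percentage points.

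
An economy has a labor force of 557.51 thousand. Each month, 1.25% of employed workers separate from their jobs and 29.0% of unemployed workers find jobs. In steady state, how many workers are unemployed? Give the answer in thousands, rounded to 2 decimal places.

Steady-state unemployment rate u* = s/(s+f) = 1.25/(1.25+29.0) = 0.041322.
Unemployed = u* × labor force = 0.041322 × 557.51 ≈ 23.04 thousand.

About 23.04 thousand are unemployed in steady state.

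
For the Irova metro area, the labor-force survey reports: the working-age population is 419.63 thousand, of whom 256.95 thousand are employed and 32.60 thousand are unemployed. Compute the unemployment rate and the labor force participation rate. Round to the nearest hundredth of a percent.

Unemployment rate ≈ 11.26%; labor force participation rate ≈ 69.00%.

Labor force = employed + unemployed = 256.95 + 32.60 = 289.55 thousand.
Unemployment rate = 32.60 / 289.55 = 11.26%.
Labor force participation rate = 289.55 / 419.63 = 69.00%.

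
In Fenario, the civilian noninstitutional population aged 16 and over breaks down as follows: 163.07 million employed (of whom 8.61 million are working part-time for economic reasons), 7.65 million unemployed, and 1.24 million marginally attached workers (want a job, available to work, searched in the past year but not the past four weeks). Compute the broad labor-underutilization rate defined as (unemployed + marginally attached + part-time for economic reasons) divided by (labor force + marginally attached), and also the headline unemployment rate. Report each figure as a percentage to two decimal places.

Broad underutilization rate ≈ 10.18%; headline unemployment rate ≈ 4.48%.

Labor force = 163.07 + 7.65 = 170.72 million.
Numerator = 7.65 + 1.24 + 8.61 = 17.50 million.
Denominator = 170.72 + 1.24 = 171.96 million.
Broad rate = 17.50 / 171.96 = 10.18%.
Headline unemployment rate = 7.65 / 170.72 = 4.48%.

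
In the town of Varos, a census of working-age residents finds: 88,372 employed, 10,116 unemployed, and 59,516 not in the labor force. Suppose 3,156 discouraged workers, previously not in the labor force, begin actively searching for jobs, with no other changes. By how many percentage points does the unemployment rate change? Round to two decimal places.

Initially, labor force = 88,372 + 10,116 = 98,488, so u = 10,116/98,488 = 10.27%.
After the change, unemployed and labor force both rise by 3,156 → E = 88,372, U = 13,272, labor force = 101,644.
New unemployment rate = 13,272 / 101,644 = 13.06%.
Change = 13.06% − 10.27% = +2.79 percentage points.

The unemployment rate changes by +2.79 percentage points.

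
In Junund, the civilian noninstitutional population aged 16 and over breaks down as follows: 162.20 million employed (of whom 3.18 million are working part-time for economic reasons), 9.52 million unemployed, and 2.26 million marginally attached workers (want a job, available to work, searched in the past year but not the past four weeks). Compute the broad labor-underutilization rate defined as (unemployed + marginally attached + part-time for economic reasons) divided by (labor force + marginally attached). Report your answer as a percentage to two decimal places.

Broad underutilization rate ≈ 8.60%.

Labor force = 162.20 + 9.52 = 171.72 million.
Numerator = 9.52 + 2.26 + 3.18 = 14.96 million.
Denominator = 171.72 + 2.26 = 173.98 million.
Broad rate = 14.96 / 173.98 = 8.60%.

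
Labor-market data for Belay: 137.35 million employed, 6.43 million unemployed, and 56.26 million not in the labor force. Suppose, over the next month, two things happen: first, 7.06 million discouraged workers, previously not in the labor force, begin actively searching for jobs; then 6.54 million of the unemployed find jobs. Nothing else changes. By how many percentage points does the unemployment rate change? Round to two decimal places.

Initially, labor force = 137.35 + 6.43 = 143.78 million, so u = 6.43/143.78 = 4.47%.
After the first change, unemployed and labor force both rise by 7.06 → E = 137.35, U = 13.49, labor force = 150.84 million.
After the second change, unemployed falls and employed rises by 6.54; labor force unchanged → E = 143.89, U = 6.95, labor force = 150.84 million.
New unemployment rate = 6.95 / 150.84 = 4.61%.
Change = 4.61% − 4.47% = +0.14 percentage points.

The unemployment rate changes by +0.14 percentage points.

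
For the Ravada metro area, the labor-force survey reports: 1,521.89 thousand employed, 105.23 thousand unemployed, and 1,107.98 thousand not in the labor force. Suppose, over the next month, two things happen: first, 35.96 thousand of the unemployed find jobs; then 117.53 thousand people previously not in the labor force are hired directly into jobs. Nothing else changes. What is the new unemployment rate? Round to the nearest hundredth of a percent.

Initially, labor force = 1,521.89 + 105.23 = 1,627.12 thousand, so u = 105.23/1,627.12 = 6.47%.
After the first change, unemployed falls and employed rises by 35.96; labor force unchanged → E = 1,557.85, U = 69.27, labor force = 1,627.12 thousand.
After the second change, employed and labor force both rise by 117.53; unemployed unchanged → E = 1,675.38, U = 69.27, labor force = 1,744.65 thousand.
New unemployment rate = 69.27 / 1,744.65 = 3.97%.

New unemployment rate ≈ 3.97%.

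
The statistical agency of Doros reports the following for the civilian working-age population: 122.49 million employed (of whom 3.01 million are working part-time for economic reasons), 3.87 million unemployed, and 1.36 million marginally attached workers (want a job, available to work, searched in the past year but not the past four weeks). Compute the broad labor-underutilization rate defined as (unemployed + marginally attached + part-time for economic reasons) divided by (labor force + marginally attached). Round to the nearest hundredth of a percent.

Labor force = 122.49 + 3.87 = 126.36 million.
Numerator = 3.87 + 1.36 + 3.01 = 8.24 million.
Denominator = 126.36 + 1.36 = 127.72 million.
Broad rate = 8.24 / 127.72 = 6.45%.

Broad underutilization rate ≈ 6.45%.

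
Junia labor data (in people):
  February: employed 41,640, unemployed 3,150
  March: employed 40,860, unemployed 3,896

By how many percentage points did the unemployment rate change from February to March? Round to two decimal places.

February: labor force = 41,640 + 3,150 = 44,790; u = 3,150/44,790 = 7.03%.
March: labor force = 40,860 + 3,896 = 44,756; u = 3,896/44,756 = 8.70%.
Change = 8.70% − 7.03% = +1.67 pp.

The unemployment rate changed by +1.67 percentage points.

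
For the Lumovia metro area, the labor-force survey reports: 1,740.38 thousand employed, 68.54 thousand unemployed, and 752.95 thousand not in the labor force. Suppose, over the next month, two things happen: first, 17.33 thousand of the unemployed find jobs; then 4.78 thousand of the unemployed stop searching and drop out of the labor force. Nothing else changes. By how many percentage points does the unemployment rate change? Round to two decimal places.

Initially, labor force = 1,740.38 + 68.54 = 1,808.92 thousand, so u = 68.54/1,808.92 = 3.79%.
After the first change, unemployed falls and employed rises by 17.33; labor force unchanged → E = 1,757.71, U = 51.21, labor force = 1,808.92 thousand.
After the second change, unemployed and labor force both fall by 4.78 → E = 1,757.71, U = 46.43, labor force = 1,804.14 thousand.
New unemployment rate = 46.43 / 1,804.14 = 2.57%.
Change = 2.57% − 3.79% = −1.22 percentage points.

The unemployment rate changes by −1.22 percentage points.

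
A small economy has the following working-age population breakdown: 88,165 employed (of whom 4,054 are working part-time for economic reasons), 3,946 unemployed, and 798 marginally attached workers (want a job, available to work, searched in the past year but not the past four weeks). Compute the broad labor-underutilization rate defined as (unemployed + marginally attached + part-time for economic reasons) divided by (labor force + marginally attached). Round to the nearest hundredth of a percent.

Broad underutilization rate ≈ 9.47%.

Labor force = 88,165 + 3,946 = 92,111.
Numerator = 3,946 + 798 + 4,054 = 8,798.
Denominator = 92,111 + 798 = 92,909.
Broad rate = 8,798 / 92,909 = 9.47%.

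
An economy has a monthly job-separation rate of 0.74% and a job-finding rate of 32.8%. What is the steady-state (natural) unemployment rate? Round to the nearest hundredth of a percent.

At steady state the flows balance: s·E = f·U, so U/(E+U) = s/(s+f).
u* = 0.74 / (0.74 + 32.8) = 0.74 / 33.54 = 2.21%.

Steady-state unemployment rate ≈ 2.21%.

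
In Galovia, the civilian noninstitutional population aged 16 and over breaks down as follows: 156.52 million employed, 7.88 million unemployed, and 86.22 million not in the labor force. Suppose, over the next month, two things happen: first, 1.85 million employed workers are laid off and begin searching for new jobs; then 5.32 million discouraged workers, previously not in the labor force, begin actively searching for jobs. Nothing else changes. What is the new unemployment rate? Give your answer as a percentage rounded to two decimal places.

Initially, labor force = 156.52 + 7.88 = 164.40 million, so u = 7.88/164.40 = 4.79%.
After the first change, employed falls and unemployed rises by 1.85; labor force unchanged → E = 154.67, U = 9.73, labor force = 164.40 million.
After the second change, unemployed and labor force both rise by 5.32 → E = 154.67, U = 15.05, labor force = 169.72 million.
New unemployment rate = 15.05 / 169.72 = 8.87%.

New unemployment rate ≈ 8.87%.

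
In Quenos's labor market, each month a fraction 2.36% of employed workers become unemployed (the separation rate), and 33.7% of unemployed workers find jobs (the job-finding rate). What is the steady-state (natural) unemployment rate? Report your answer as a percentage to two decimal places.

At steady state the flows balance: s·E = f·U, so U/(E+U) = s/(s+f).
u* = 2.36 / (2.36 + 33.7) = 2.36 / 36.06 = 6.54%.

Steady-state unemployment rate ≈ 6.54%.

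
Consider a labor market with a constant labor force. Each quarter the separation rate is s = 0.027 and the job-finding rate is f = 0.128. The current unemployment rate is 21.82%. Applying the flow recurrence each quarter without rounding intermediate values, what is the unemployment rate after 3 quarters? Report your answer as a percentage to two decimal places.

With a fixed labor force, u_{t+1} = u_t + s·(1−u_t) − f·u_t = u_t·(1−s−f) + s.
Here 1−s−f = 0.845 and s = 0.027.
u_1 = 0.218200 × 0.845 + 0.027 = 0.211379.
u_2 = 0.211379 × 0.845 + 0.027 = 0.205615.
u_3 = 0.205615 × 0.845 + 0.027 = 0.200745.

Unemployment rate after three quarters ≈ 20.07%.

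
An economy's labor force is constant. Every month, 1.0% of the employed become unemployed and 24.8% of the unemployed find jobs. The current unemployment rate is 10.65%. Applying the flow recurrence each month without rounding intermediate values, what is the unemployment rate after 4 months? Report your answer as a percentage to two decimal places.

Unemployment rate after four months ≈ 5.93%.

With a fixed labor force, u_{t+1} = u_t + s·(1−u_t) − f·u_t = u_t·(1−s−f) + s.
Here 1−s−f = 0.742 and s = 0.010.
u_1 = 0.106500 × 0.742 + 0.010 = 0.089023.
u_2 = 0.089023 × 0.742 + 0.010 = 0.076055.
u_3 = 0.076055 × 0.742 + 0.010 = 0.066433.
u_4 = 0.066433 × 0.742 + 0.010 = 0.059293.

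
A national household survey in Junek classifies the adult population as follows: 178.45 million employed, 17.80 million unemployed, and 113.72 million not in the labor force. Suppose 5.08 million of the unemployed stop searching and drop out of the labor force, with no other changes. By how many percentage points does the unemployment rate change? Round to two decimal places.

The unemployment rate changes by −2.42 percentage points.

Initially, labor force = 178.45 + 17.80 = 196.25 million, so u = 17.80/196.25 = 9.07%.
After the change, unemployed and labor force both fall by 5.08 → E = 178.45, U = 12.72, labor force = 191.17 million.
New unemployment rate = 12.72 / 191.17 = 6.65%.
Change = 6.65% − 9.07% = −2.42 percentage points.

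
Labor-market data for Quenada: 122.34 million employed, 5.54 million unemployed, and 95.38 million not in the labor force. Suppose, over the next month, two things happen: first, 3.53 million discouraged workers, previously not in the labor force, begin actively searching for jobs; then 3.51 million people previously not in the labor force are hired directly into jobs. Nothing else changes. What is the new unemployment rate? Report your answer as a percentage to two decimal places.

New unemployment rate ≈ 6.72%.

Initially, labor force = 122.34 + 5.54 = 127.88 million, so u = 5.54/127.88 = 4.33%.
After the first change, unemployed and labor force both rise by 3.53 → E = 122.34, U = 9.07, labor force = 131.41 million.
After the second change, employed and labor force both rise by 3.51; unemployed unchanged → E = 125.85, U = 9.07, labor force = 134.92 million.
New unemployment rate = 9.07 / 134.92 = 6.72%.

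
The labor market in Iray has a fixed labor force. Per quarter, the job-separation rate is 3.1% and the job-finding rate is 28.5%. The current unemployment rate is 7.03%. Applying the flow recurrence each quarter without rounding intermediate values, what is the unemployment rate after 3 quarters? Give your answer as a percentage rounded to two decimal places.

With a fixed labor force, u_{t+1} = u_t + s·(1−u_t) − f·u_t = u_t·(1−s−f) + s.
Here 1−s−f = 0.684 and s = 0.031.
u_1 = 0.070300 × 0.684 + 0.031 = 0.079085.
u_2 = 0.079085 × 0.684 + 0.031 = 0.085094.
u_3 = 0.085094 × 0.684 + 0.031 = 0.089204.

Unemployment rate after three quarters ≈ 8.92%.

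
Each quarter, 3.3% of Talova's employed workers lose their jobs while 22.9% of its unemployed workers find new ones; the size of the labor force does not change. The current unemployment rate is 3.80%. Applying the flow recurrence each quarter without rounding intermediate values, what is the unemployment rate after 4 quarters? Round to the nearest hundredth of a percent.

Unemployment rate after four quarters ≈ 9.99%.

With a fixed labor force, u_{t+1} = u_t + s·(1−u_t) − f·u_t = u_t·(1−s−f) + s.
Here 1−s−f = 0.738 and s = 0.033.
u_1 = 0.038000 × 0.738 + 0.033 = 0.061044.
u_2 = 0.061044 × 0.738 + 0.033 = 0.078050.
u_3 = 0.078050 × 0.738 + 0.033 = 0.090601.
u_4 = 0.090601 × 0.738 + 0.033 = 0.099864.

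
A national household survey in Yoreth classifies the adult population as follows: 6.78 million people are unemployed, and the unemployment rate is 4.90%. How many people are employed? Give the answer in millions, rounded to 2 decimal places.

About 131.59 million are employed.

Labor force = U / u = 6.78 / 0.0490 ≈ 138.37 million.
Employed = labor force − unemployed = 138.37 − 6.78 = 131.59 million.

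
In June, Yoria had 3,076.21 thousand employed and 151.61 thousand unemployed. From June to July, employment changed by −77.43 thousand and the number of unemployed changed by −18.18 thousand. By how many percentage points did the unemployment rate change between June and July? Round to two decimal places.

June: labor force = 3,076.21 + 151.61 = 3,227.82; u = 151.61/3,227.82 = 4.70%.
July: labor force = 2,998.78 + 133.43 = 3,132.21; u = 133.43/3,132.21 = 4.26%.
Change = 4.26% − 4.70% = −0.44 pp.

The unemployment rate changed by −0.44 percentage points.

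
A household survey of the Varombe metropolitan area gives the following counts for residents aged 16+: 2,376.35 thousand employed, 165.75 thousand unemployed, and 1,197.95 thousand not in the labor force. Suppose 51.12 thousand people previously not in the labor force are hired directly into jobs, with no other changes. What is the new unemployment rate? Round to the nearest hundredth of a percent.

Initially, labor force = 2,376.35 + 165.75 = 2,542.10 thousand, so u = 165.75/2,542.10 = 6.52%.
After the change, employed and labor force both rise by 51.12; unemployed unchanged → E = 2,427.47, U = 165.75, labor force = 2,593.22 thousand.
New unemployment rate = 165.75 / 2,593.22 = 6.39%.

New unemployment rate ≈ 6.39%.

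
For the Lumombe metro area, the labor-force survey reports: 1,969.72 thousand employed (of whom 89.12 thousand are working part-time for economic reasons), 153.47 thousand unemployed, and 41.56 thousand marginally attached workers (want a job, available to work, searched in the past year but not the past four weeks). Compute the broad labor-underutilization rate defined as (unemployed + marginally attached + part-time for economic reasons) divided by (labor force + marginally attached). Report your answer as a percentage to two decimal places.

Broad underutilization rate ≈ 13.13%.

Labor force = 1,969.72 + 153.47 = 2,123.19 thousand.
Numerator = 153.47 + 41.56 + 89.12 = 284.15 thousand.
Denominator = 2,123.19 + 41.56 = 2,164.75 thousand.
Broad rate = 284.15 / 2,164.75 = 13.13%.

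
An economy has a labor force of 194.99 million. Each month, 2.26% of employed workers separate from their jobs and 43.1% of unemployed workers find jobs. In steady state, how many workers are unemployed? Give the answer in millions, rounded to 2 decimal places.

Steady-state unemployment rate u* = s/(s+f) = 2.26/(2.26+43.1) = 0.049824.
Unemployed = u* × labor force = 0.049824 × 194.99 ≈ 9.72 million.

About 9.72 million are unemployed in steady state.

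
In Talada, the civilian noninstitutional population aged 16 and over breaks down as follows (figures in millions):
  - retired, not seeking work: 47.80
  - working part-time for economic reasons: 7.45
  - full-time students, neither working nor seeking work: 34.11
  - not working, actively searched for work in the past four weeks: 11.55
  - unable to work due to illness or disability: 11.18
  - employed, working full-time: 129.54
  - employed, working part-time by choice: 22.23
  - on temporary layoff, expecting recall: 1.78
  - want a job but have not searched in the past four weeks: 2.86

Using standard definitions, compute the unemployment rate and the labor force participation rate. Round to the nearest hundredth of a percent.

Unemployment rate ≈ 7.73%; labor force participation rate ≈ 64.26%.

Employed = 7.45 + 129.54 + 22.23 = 159.22 million (anyone who worked, including part-time for economic reasons, counts as employed).
Unemployed = 11.55 + 1.78 = 13.33 million (jobless and actively searching, or on temporary layoff).
Labor force = 159.22 + 13.33 = 172.55 million.
Not in labor force = 47.80 + 34.11 + 11.18 + 2.86 = 95.95 million (those not working and not actively searching are outside the labor force — including those who want a job but have given up searching).
Civilian working-age population = 172.55 + 95.95 = 268.50 million.
Unemployment rate = 13.33 / 172.55 = 7.73%.
Labor force participation rate = 172.55 / 268.50 = 64.26%.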